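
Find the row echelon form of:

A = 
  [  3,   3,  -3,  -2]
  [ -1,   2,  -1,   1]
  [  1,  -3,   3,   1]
Row operations:
R2 → R2 + (1/3)·R1
R3 → R3 - (1/3)·R1
R3 → R3 + (4/3)·R2

Resulting echelon form:
REF = 
  [   3,    3,   -3,   -2]
  [   0,    3,   -2,  1/3]
  [   0,    0,  4/3, 19/9]

Rank = 3 (number of non-zero pivot rows).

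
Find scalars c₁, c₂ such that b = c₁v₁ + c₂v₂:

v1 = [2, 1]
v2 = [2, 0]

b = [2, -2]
c1 = -2, c2 = 3

b = -2·v1 + 3·v2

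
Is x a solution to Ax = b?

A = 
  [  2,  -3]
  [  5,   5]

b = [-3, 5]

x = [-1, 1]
No

Ax = [-5, 0] ≠ b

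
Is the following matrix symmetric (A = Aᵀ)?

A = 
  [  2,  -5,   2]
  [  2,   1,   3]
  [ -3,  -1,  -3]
No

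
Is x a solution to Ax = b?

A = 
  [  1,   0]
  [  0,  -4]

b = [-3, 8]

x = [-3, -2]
Yes

Ax = [-3, 8] = b ✓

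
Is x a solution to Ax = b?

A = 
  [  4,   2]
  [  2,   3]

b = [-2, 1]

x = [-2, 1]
No

Ax = [-6, -1] ≠ b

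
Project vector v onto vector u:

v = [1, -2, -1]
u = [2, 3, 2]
proj_u(v) = [-12/17, -18/17, -12/17]

v·u = (1)(2) + (-2)(3) + (-1)(2) = -6
u·u = (2)² + (3)² + (2)² = 17
proj_u(v) = (v·u / u·u) × u = (-6/17) × u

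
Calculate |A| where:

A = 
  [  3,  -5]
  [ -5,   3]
-16

For a 2×2 matrix, det = ad - bc = (3)(3) - (-5)(-5) = -16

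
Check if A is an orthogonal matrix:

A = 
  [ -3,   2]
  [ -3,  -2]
No

AᵀA = 
  [ 18,   0]
  [  0,   8]
≠ I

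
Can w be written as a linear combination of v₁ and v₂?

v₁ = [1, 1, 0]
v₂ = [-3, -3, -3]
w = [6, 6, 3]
Yes

Form the augmented matrix and row-reduce:
[v₁|v₂|w] = 
  [  1,  -3,   6]
  [  1,  -3,   6]
  [  0,  -3,   3]
R2 → R2 - (1)·R1
Swap R2 ↔ R3
REF = 
  [  1,  -3,   6]
  [  0,  -3,   3]
  [  0,   0,   0]

No row of the form [0 0 | nonzero], so the system is consistent. Back-substitution gives c₁ = 3, c₂ = -1: w = (3)·v₁ + (-1)·v₂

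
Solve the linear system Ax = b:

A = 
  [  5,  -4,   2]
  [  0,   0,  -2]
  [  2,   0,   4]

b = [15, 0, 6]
Row reduce the augmented matrix [A|b]:
R3 → R3 - (2/5)·R1
Swap R2 ↔ R3
REF = 
  [   5,   -4,    2,   15]
  [   0,  8/5, 16/5,    0]
  [   0,    0,   -2,    0]

Back-substitution:
x₃ = 0 / (-2) = 0
x₂ = (0 - (16/5)(0)) / (8/5) = 0
x₁ = (15 - (-4)(0) - (2)(0)) / 5 = 3

x = [3, 0, 0]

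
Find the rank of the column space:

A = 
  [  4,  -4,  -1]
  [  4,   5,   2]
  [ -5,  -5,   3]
dim(Col(A)) = 3

Row reduce:
R2 → R2 - (1)·R1
R3 → R3 + (5/4)·R1
R3 → R3 + (10/9)·R2
REF = 
  [    4,    -4,    -1]
  [    0,     9,     3]
  [    0,     0, 61/12]
Pivot columns: 1, 2, 3 → 3 pivots.
dim(Col(A)) = number of pivot columns = 3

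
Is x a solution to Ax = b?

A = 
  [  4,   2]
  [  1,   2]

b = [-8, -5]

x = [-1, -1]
No

Ax = [-6, -3] ≠ b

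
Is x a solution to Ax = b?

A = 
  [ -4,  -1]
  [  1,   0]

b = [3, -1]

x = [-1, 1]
Yes

Ax = [3, -1] = b ✓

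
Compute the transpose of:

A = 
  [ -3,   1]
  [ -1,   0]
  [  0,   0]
Aᵀ = 
  [ -3,  -1,   0]
  [  1,   0,   0]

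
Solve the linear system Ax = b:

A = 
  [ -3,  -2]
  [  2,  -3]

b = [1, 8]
x = [1, -2]

Row reduce the augmented matrix [A|b]:
R2 → R2 + (2/3)·R1
REF = 
  [   -3,    -2,     1]
  [    0, -13/3,  26/3]

Back-substitution:
x₂ = (26/3) / (-13/3) = -2
x₁ = (1 - (-2)(-2)) / (-3) = 1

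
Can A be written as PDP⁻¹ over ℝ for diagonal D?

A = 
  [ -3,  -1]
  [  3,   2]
Yes

tr(A) = -1, det(A) = -3
Characteristic polynomial: λ² - tr(A)λ + det(A) = λ² + λ - 3
λ² + λ - 3 = 0  ⇒  λ = (-1 ± √((1)² - 4·(-3)))/2 = (-1 ± √(13))/2
  = (-1 + √13)/2,  (-1 - √13)/2
Eigenvalues: (-1 + √13)/2, (-1 - √13)/2  (≈ 1.303, -2.303)
The two irrational eigenvalues are distinct (simple), so each has alg. mult. = geom. mult. = 1.
Sum of geometric multiplicities equals n, so A has n independent eigenvectors.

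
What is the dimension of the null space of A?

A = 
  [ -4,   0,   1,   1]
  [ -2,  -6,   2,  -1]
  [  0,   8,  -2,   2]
nullity(A) = 2

Row reduce:
R2 → R2 - (1/2)·R1
R3 → R3 + (4/3)·R2
REF = 
  [  -4,    0,    1,    1]
  [   0,   -6,  3/2, -3/2]
  [   0,    0,    0,    0]
Pivot columns: 1, 2 → 2 pivots.
rank(A) = 2, so nullity(A) = 4 - 2 = 2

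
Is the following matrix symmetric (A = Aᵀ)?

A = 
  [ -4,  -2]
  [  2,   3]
No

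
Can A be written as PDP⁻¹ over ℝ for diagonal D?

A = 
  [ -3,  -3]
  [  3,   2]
No

tr(A) = -1, det(A) = 3
Characteristic polynomial: λ² - tr(A)λ + det(A) = λ² + λ + 3
λ² + λ + 3 = 0  ⇒  λ = (-1 ± √((1)² - 4·(3)))/2 = (-1 ± √(-11))/2
  = (-1 + i√11)/2,  (-1 - i√11)/2
Eigenvalues: (-1 + i√11)/2, (-1 - i√11)/2  (≈ -0.5 + 1.658i, -0.5 - 1.658i)
Has complex eigenvalues (not diagonalizable over ℝ).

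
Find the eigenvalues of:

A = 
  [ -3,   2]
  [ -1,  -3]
λ = -3 + i√2, -3 - i√2  (≈ -3 + 1.414i, -3 - 1.414i)

tr(A) = -6, det(A) = 11
Characteristic polynomial: λ² - tr(A)λ + det(A) = λ² + 6λ + 11
λ² + 6λ + 11 = 0  ⇒  λ = (-6 ± √((6)² - 4·(11)))/2 = (-6 ± √(-8))/2
  = -3 + i√2,  -3 - i√2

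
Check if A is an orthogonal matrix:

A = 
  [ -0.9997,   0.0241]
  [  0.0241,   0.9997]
Yes

AᵀA = 
  [  1,   0]
  [  0,   1]
≈ I (equal to I up to the 4-dp rounding of the entries)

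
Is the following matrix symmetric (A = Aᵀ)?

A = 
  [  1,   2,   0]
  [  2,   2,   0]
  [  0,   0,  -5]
Yes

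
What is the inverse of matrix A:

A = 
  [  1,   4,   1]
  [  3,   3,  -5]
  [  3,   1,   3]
det(A) = (1)·((3)(3) - (-5)(1)) - (4)·((3)(3) - (-5)(3)) + (1)·((3)(1) - (3)(3))
  = (1)(14) - (4)(24) + (1)(-6)
  = -88
det(A) = -88 ≠ 0, so A is invertible.

Cofactors Cᵢⱼ = (-1)ⁱ⁺ʲ·Mᵢⱼ:
C = 
  [ 14, -24,  -6]
  [-11,   0,  11]
  [-23,   8,  -9]

adj(A) = Cᵀ:
adj(A) = 
  [ 14, -11, -23]
  [-24,   0,   8]
  [ -6,  11,  -9]

A⁻¹ = (-1/88) · adj(A):
A⁻¹ = 
  [-7/44,   1/8, 23/88]
  [ 3/11,     0, -1/11]
  [ 3/44,  -1/8,  9/88]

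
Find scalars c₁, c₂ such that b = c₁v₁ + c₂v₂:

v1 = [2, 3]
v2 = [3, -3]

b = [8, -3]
c1 = 1, c2 = 2

b = 1·v1 + 2·v2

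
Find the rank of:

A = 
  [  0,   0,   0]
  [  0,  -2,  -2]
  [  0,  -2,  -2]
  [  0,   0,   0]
Row reduce:
Swap R1 ↔ R2
R3 → R3 - (1)·R1
REF = 
  [  0,  -2,  -2]
  [  0,   0,   0]
  [  0,   0,   0]
  [  0,   0,   0]
Pivot columns: 2 → 1 pivot.

rank(A) = 1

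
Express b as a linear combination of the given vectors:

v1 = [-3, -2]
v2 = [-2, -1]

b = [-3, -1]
c1 = -1, c2 = 3

b = -1·v1 + 3·v2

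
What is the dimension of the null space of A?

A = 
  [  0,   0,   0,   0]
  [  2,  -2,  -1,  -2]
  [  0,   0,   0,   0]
nullity(A) = 3

Row reduce:
Swap R1 ↔ R2
REF = 
  [  2,  -2,  -1,  -2]
  [  0,   0,   0,   0]
  [  0,   0,   0,   0]
Pivot columns: 1 → 1 pivot.
rank(A) = 1, so nullity(A) = 4 - 1 = 3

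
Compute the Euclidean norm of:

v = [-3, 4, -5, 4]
8.124

||v||₂ = √((-3)² + (4)² + (-5)² + (4)²) = √66 = 8.124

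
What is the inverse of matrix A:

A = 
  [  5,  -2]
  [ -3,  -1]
det(A) = (5)(-1) - (-2)(-3) = -11
For a 2×2 matrix, A⁻¹ = (1/det(A)) · [[d, -b], [-c, a]]
    = (-1/11) · [[-1, 2], [3, 5]]

A⁻¹ = 
  [ 1/11, -2/11]
  [-3/11, -5/11]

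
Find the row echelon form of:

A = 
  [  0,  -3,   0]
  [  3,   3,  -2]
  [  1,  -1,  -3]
Row operations:
Swap R1 ↔ R2
R3 → R3 - (1/3)·R1
R3 → R3 - (2/3)·R2

Resulting echelon form:
REF = 
  [   3,    3,   -2]
  [   0,   -3,    0]
  [   0,    0, -7/3]

Rank = 3 (number of non-zero pivot rows).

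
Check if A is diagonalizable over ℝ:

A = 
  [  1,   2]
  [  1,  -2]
Yes

tr(A) = -1, det(A) = -4
Characteristic polynomial: λ² - tr(A)λ + det(A) = λ² + λ - 4
λ² + λ - 4 = 0  ⇒  λ = (-1 ± √((1)² - 4·(-4)))/2 = (-1 ± √(17))/2
  = (-1 + √17)/2,  (-1 - √17)/2
Eigenvalues: (-1 + √17)/2, (-1 - √17)/2  (≈ 1.562, -2.562)
The two irrational eigenvalues are distinct (simple), so each has alg. mult. = geom. mult. = 1.
Sum of geometric multiplicities equals n, so A has n independent eigenvectors.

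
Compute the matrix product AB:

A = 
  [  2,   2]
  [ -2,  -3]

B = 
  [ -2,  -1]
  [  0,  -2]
AB = 
  [ -4,  -6]
  [  4,   8]

A is 2×2 and B is 2×2, so AB is 2×2. Each entry is (row of A)·(column of B):
AB[1,1] = (2)(-2) + (2)(0) = -4
AB[1,2] = (2)(-1) + (2)(-2) = -6
AB[2,1] = (-2)(-2) + (-3)(0) = 4
AB[2,2] = (-2)(-1) + (-3)(-2) = 8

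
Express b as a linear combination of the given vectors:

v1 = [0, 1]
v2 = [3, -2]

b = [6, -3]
c1 = 1, c2 = 2

b = 1·v1 + 2·v2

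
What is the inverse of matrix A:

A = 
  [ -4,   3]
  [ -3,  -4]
det(A) = (-4)(-4) - (3)(-3) = 25
For a 2×2 matrix, A⁻¹ = (1/det(A)) · [[d, -b], [-c, a]]
    = (1/25) · [[-4, -3], [3, -4]]

A⁻¹ = 
  [-4/25, -3/25]
  [ 3/25, -4/25]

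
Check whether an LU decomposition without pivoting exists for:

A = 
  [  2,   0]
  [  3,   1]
Yes.
A[1,1] = 2 ≠ 0, so Gaussian elimination proceeds without a row swap: multiplier ℓ₂₁ = (3)/(2) = 3/2, and U[2,2] = 1 - (3/2)(0) = 1.
L = 
  [  1,   0]
  [3/2,   1]
U = 
  [  2,   0]
  [  0,   1]
Check row 2 of LU: [(3/2)(2), (3/2)(0) + 1] = [3, 1] = row 2 of A ✓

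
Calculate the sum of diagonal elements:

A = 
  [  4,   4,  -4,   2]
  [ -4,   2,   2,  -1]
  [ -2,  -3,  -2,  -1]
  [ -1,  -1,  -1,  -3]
1

tr(A) = 4 + 2 + -2 + -3 = 1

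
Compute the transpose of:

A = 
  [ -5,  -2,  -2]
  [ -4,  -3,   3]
Aᵀ = 
  [ -5,  -4]
  [ -2,  -3]
  [ -2,   3]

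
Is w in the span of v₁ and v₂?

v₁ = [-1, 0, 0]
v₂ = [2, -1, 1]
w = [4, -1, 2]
No

Form the augmented matrix and row-reduce:
[v₁|v₂|w] = 
  [ -1,   2,   4]
  [  0,  -1,  -1]
  [  0,   1,   2]
R3 → R3 + (1)·R2
REF = 
  [ -1,   2,   4]
  [  0,  -1,  -1]
  [  0,   0,   1]

Row 3 reads [0 0 | 1], i.e. 0 = 1, so the system is inconsistent and w ∉ span{v₁, v₂}.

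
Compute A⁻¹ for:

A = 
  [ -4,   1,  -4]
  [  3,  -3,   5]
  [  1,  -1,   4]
det(A) = (-4)·((-3)(4) - (5)(-1)) - (1)·((3)(4) - (5)(1)) + (-4)·((3)(-1) - (-3)(1))
  = (-4)(-7) - (1)(7) + (-4)(0)
  = 21
det(A) = 21 ≠ 0, so A is invertible.

Cofactors Cᵢⱼ = (-1)ⁱ⁺ʲ·Mᵢⱼ:
C = 
  [ -7,  -7,   0]
  [  0, -12,  -3]
  [ -7,   8,   9]

adj(A) = Cᵀ:
adj(A) = 
  [ -7,   0,  -7]
  [ -7, -12,   8]
  [  0,  -3,   9]

A⁻¹ = (1/21) · adj(A):
A⁻¹ = 
  [-1/3,    0, -1/3]
  [-1/3, -4/7, 8/21]
  [   0, -1/7,  3/7]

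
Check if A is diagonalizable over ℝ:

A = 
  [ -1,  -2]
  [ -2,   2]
Yes

tr(A) = 1, det(A) = -6
Characteristic polynomial: λ² - tr(A)λ + det(A) = λ² - λ - 6
λ² - λ - 6 = (λ + 2)(λ - 3)
Eigenvalues: 3, -2
λ=-2: alg. mult. = 1, geom. mult. = 2 - rank(A - (-2)I) = 2 - 1 = 1
λ=3: alg. mult. = 1, geom. mult. = 2 - rank(A - (3)I) = 2 - 1 = 1
Sum of geometric multiplicities equals n, so A has n independent eigenvectors.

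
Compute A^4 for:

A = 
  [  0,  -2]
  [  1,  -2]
A^4 = 
  [ -4,   0]
  [  0,  -4]

A² = A·A:
A²[1,1] = (0)(0) + (-2)(1) = -2
A²[1,2] = (0)(-2) + (-2)(-2) = 4
A²[2,1] = (1)(0) + (-2)(1) = -2
A²[2,2] = (1)(-2) + (-2)(-2) = 2
A² = 
  [ -2,   4]
  [ -2,   2]

A^3 = A^2·A:
A^3[1,1] = (-2)(0) + (4)(1) = 4
A^3[1,2] = (-2)(-2) + (4)(-2) = -4
A^3[2,1] = (-2)(0) + (2)(1) = 2
A^3[2,2] = (-2)(-2) + (2)(-2) = 0
A^3 = 
  [  4,  -4]
  [  2,   0]

A^4 = A^3·A:
A^4[1,1] = (4)(0) + (-4)(1) = -4
A^4[1,2] = (4)(-2) + (-4)(-2) = 0
A^4[2,1] = (2)(0) + (0)(1) = 0
A^4[2,2] = (2)(-2) + (0)(-2) = -4
A^4 = 
  [ -4,   0]
  [  0,  -4]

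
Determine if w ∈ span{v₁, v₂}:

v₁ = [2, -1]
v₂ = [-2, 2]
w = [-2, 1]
Yes

Form the augmented matrix and row-reduce:
[v₁|v₂|w] = 
  [  2,  -2,  -2]
  [ -1,   2,   1]
R2 → R2 + (1/2)·R1
REF = 
  [  2,  -2,  -2]
  [  0,   1,   0]

No row of the form [0 0 | nonzero], so the system is consistent. Back-substitution gives c₁ = -1, c₂ = 0: w = (-1)·v₁ + (0)·v₂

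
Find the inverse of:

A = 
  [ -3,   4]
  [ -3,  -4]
det(A) = (-3)(-4) - (4)(-3) = 24
For a 2×2 matrix, A⁻¹ = (1/det(A)) · [[d, -b], [-c, a]]
    = (1/24) · [[-4, -4], [3, -3]]

A⁻¹ = 
  [-1/6, -1/6]
  [ 1/8, -1/8]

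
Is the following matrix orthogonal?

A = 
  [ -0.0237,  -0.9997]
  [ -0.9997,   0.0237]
Yes

AᵀA = 
  [  1,   0]
  [  0,   1]
≈ I (equal to I up to the 4-dp rounding of the entries)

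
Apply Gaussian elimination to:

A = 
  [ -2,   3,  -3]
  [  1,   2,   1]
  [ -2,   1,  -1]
Row operations:
R2 → R2 + (1/2)·R1
R3 → R3 - (1)·R1
R3 → R3 + (4/7)·R2

Resulting echelon form:
REF = 
  [  -2,    3,   -3]
  [   0,  7/2, -1/2]
  [   0,    0, 12/7]

Rank = 3 (number of non-zero pivot rows).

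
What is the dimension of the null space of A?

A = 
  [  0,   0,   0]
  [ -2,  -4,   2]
nullity(A) = 2

Row reduce:
Swap R1 ↔ R2
REF = 
  [ -2,  -4,   2]
  [  0,   0,   0]
Pivot columns: 1 → 1 pivot.
rank(A) = 1, so nullity(A) = 3 - 1 = 2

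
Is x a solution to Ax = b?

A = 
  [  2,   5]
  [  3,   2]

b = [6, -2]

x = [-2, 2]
Yes

Ax = [6, -2] = b ✓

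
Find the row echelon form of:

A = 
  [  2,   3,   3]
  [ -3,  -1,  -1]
Row operations:
R2 → R2 + (3/2)·R1

Resulting echelon form:
REF = 
  [  2,   3,   3]
  [  0, 7/2, 7/2]

Rank = 2 (number of non-zero pivot rows).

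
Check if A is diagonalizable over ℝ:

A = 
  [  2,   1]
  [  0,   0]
Yes

tr(A) = 2, det(A) = 0
Characteristic polynomial: λ² - tr(A)λ + det(A) = λ² - 2λ
λ² - 2λ = λ(λ - 2)
Eigenvalues: 2, 0
λ=0: alg. mult. = 1, geom. mult. = 2 - rank(A - (0)I) = 2 - 1 = 1
λ=2: alg. mult. = 1, geom. mult. = 2 - rank(A - (2)I) = 2 - 1 = 1
Sum of geometric multiplicities equals n, so A has n independent eigenvectors.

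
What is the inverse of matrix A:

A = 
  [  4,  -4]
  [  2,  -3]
det(A) = (4)(-3) - (-4)(2) = -4
For a 2×2 matrix, A⁻¹ = (1/det(A)) · [[d, -b], [-c, a]]
    = (-1/4) · [[-3, 4], [-2, 4]]

A⁻¹ = 
  [3/4,  -1]
  [1/2,  -1]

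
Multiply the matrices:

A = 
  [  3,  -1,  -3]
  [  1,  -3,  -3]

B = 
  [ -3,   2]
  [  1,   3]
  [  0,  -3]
AB = 
  [-10,  12]
  [ -6,   2]

A is 2×3 and B is 3×2, so AB is 2×2. Each entry is (row of A)·(column of B):
AB[1,1] = (3)(-3) + (-1)(1) + (-3)(0) = -10
AB[1,2] = (3)(2) + (-1)(3) + (-3)(-3) = 12
AB[2,1] = (1)(-3) + (-3)(1) + (-3)(0) = -6
AB[2,2] = (1)(2) + (-3)(3) + (-3)(-3) = 2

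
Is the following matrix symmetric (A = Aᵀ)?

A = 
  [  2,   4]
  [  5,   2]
No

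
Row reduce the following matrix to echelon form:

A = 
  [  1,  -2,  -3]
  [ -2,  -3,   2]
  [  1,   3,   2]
Row operations:
R2 → R2 + (2)·R1
R3 → R3 - (1)·R1
R3 → R3 + (5/7)·R2

Resulting echelon form:
REF = 
  [   1,   -2,   -3]
  [   0,   -7,   -4]
  [   0,    0, 15/7]

Rank = 3 (number of non-zero pivot rows).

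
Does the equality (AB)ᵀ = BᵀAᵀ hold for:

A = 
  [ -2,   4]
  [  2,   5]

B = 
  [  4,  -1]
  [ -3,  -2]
Yes

(AB)ᵀ = 
  [-20,  -7]
  [ -6, -12]

BᵀAᵀ = 
  [-20,  -7]
  [ -6, -12]

Both sides are equal — this is the standard identity (AB)ᵀ = BᵀAᵀ, which holds for all A, B.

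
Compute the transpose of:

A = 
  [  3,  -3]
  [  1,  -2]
Aᵀ = 
  [  3,   1]
  [ -3,  -2]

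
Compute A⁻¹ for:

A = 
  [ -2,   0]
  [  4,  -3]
det(A) = (-2)(-3) - (0)(4) = 6
For a 2×2 matrix, A⁻¹ = (1/det(A)) · [[d, -b], [-c, a]]
    = (1/6) · [[-3, 0], [-4, -2]]

A⁻¹ = 
  [-1/2,    0]
  [-2/3, -1/3]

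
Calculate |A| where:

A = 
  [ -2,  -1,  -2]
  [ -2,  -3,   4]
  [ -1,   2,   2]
42

Cofactor expansion along row 1:
det(A) = (-2)·((-3)(2) - (4)(2)) - (-1)·((-2)(2) - (4)(-1)) + (-2)·((-2)(2) - (-3)(-1))
  = (-2)(-14) - (-1)(0) + (-2)(-7)
  = 42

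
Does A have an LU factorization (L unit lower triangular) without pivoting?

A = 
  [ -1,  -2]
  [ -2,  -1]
Yes.
A[1,1] = -1 ≠ 0, so Gaussian elimination proceeds without a row swap: multiplier ℓ₂₁ = (-2)/(-1) = 2, and U[2,2] = -1 - (2)(-2) = 3.
L = 
  [  1,   0]
  [  2,   1]
U = 
  [ -1,  -2]
  [  0,   3]
Check row 2 of LU: [(2)(-1), (2)(-2) + 3] = [-2, -1] = row 2 of A ✓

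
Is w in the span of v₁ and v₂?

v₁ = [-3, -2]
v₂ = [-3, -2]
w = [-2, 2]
No

Form the augmented matrix and row-reduce:
[v₁|v₂|w] = 
  [ -3,  -3,  -2]
  [ -2,  -2,   2]
R2 → R2 - (2/3)·R1
REF = 
  [  -3,   -3,   -2]
  [   0,    0, 10/3]

Row 2 reads [0 0 | 10/3], i.e. 0 = 10/3, so the system is inconsistent and w ∉ span{v₁, v₂}.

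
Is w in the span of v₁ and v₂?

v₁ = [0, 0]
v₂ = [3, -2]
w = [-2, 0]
No

Form the augmented matrix and row-reduce:
[v₁|v₂|w] = 
  [  0,   3,  -2]
  [  0,  -2,   0]
R2 → R2 + (2/3)·R1
REF = 
  [   0,    3,   -2]
  [   0,    0, -4/3]

Row 2 reads [0 0 | -4/3], i.e. 0 = -4/3, so the system is inconsistent and w ∉ span{v₁, v₂}.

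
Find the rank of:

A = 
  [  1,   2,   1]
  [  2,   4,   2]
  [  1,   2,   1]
Row reduce:
R2 → R2 - (2)·R1
R3 → R3 - (1)·R1
REF = 
  [  1,   2,   1]
  [  0,   0,   0]
  [  0,   0,   0]
Pivot columns: 1 → 1 pivot.

rank(A) = 1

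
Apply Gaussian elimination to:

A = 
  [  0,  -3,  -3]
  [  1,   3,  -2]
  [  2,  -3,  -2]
Row operations:
Swap R1 ↔ R2
R3 → R3 - (2)·R1
R3 → R3 - (3)·R2

Resulting echelon form:
REF = 
  [  1,   3,  -2]
  [  0,  -3,  -3]
  [  0,   0,  11]

Rank = 3 (number of non-zero pivot rows).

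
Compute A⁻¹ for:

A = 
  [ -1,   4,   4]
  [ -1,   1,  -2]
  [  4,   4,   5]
det(A) = (-1)·((1)(5) - (-2)(4)) - (4)·((-1)(5) - (-2)(4)) + (4)·((-1)(4) - (1)(4))
  = (-1)(13) - (4)(3) + (4)(-8)
  = -57
det(A) = -57 ≠ 0, so A is invertible.

Cofactors Cᵢⱼ = (-1)ⁱ⁺ʲ·Mᵢⱼ:
C = 
  [ 13,  -3,  -8]
  [ -4, -21,  20]
  [-12,  -6,   3]

adj(A) = Cᵀ:
adj(A) = 
  [ 13,  -4, -12]
  [ -3, -21,  -6]
  [ -8,  20,   3]

A⁻¹ = (-1/57) · adj(A):
A⁻¹ = 
  [-13/57,   4/57,   4/19]
  [  1/19,   7/19,   2/19]
  [  8/57, -20/57,  -1/19]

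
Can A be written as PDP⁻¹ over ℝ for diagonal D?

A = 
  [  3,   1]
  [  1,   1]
Yes

tr(A) = 4, det(A) = 2
Characteristic polynomial: λ² - tr(A)λ + det(A) = λ² - 4λ + 2
λ² - 4λ + 2 = 0  ⇒  λ = (4 ± √((-4)² - 4·(2)))/2 = (4 ± √(8))/2
  = 2 + √2,  2 - √2
Eigenvalues: 2 + √2, 2 - √2  (≈ 3.414, 0.5858)
The two irrational eigenvalues are distinct (simple), so each has alg. mult. = geom. mult. = 1.
Sum of geometric multiplicities equals n, so A has n independent eigenvectors.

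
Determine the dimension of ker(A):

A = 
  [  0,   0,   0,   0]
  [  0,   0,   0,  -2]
nullity(A) = 3

Row reduce:
Swap R1 ↔ R2
REF = 
  [  0,   0,   0,  -2]
  [  0,   0,   0,   0]
Pivot columns: 4 → 1 pivot.
rank(A) = 1, so nullity(A) = 4 - 1 = 3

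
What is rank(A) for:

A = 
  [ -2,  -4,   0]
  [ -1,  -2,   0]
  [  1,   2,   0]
rank(A) = 1

Row reduce:
R2 → R2 - (1/2)·R1
R3 → R3 + (1/2)·R1
REF = 
  [ -2,  -4,   0]
  [  0,   0,   0]
  [  0,   0,   0]
Pivot columns: 1 → 1 pivot.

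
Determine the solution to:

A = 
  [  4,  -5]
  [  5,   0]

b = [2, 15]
x = [3, 2]

Row reduce the augmented matrix [A|b]:
R2 → R2 - (5/4)·R1
REF = 
  [   4,   -5,    2]
  [   0, 25/4, 25/2]

Back-substitution:
x₂ = (25/2) / (25/4) = 2
x₁ = (2 - (-5)(2)) / 4 = 3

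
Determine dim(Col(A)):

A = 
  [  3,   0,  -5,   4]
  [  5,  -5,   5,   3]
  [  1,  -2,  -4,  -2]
Row reduce:
R2 → R2 - (5/3)·R1
R3 → R3 - (1/3)·R1
R3 → R3 - (2/5)·R2
REF = 
  [     3,      0,     -5,      4]
  [     0,     -5,   40/3,  -11/3]
  [     0,      0,  -23/3, -28/15]
Pivot columns: 1, 2, 3 → 3 pivots.
dim(Col(A)) = number of pivot columns = 3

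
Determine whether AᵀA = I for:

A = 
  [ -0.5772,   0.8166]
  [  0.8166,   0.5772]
Yes

AᵀA = 
  [  1,   0]
  [  0,   1]
≈ I (equal to I up to the 4-dp rounding of the entries)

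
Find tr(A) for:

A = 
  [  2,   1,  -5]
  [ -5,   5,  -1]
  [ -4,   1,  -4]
3

tr(A) = 2 + 5 + -4 = 3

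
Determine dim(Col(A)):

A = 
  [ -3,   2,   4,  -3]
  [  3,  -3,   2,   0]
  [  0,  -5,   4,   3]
dim(Col(A)) = 3

Row reduce:
R2 → R2 + (1)·R1
R3 → R3 - (5)·R2
REF = 
  [ -3,   2,   4,  -3]
  [  0,  -1,   6,  -3]
  [  0,   0, -26,  18]
Pivot columns: 1, 2, 3 → 3 pivots.
dim(Col(A)) = number of pivot columns = 3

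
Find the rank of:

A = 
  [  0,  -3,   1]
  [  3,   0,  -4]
rank(A) = 2

Row reduce:
Swap R1 ↔ R2
REF = 
  [  3,   0,  -4]
  [  0,  -3,   1]
Pivot columns: 1, 2 → 2 pivots.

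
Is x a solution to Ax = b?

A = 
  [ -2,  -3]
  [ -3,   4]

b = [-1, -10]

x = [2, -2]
No

Ax = [2, -14] ≠ b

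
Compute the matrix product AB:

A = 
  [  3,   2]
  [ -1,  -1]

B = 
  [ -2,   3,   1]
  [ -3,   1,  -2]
AB = 
  [-12,  11,  -1]
  [  5,  -4,   1]

A is 2×2 and B is 2×3, so AB is 2×3. Each entry is (row of A)·(column of B):
AB[1,1] = (3)(-2) + (2)(-3) = -12
AB[1,2] = (3)(3) + (2)(1) = 11
AB[1,3] = (3)(1) + (2)(-2) = -1
AB[2,1] = (-1)(-2) + (-1)(-3) = 5
AB[2,2] = (-1)(3) + (-1)(1) = -4
AB[2,3] = (-1)(1) + (-1)(-2) = 1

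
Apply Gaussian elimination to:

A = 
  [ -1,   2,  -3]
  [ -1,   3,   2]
Row operations:
R2 → R2 - (1)·R1

Resulting echelon form:
REF = 
  [ -1,   2,  -3]
  [  0,   1,   5]

Rank = 2 (number of non-zero pivot rows).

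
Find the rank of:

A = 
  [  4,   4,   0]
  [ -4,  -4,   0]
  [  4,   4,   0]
Row reduce:
R2 → R2 + (1)·R1
R3 → R3 - (1)·R1
REF = 
  [  4,   4,   0]
  [  0,   0,   0]
  [  0,   0,   0]
Pivot columns: 1 → 1 pivot.

rank(A) = 1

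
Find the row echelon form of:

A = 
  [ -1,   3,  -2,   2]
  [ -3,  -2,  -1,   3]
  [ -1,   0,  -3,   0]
Row operations:
R2 → R2 - (3)·R1
R3 → R3 - (1)·R1
R3 → R3 - (3/11)·R2

Resulting echelon form:
REF = 
  [    -1,      3,     -2,      2]
  [     0,    -11,      5,     -3]
  [     0,      0, -26/11, -13/11]

Rank = 3 (number of non-zero pivot rows).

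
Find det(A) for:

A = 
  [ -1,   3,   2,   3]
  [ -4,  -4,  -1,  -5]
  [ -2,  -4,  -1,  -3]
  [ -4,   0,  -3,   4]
158

Cofactor expansion along row 1: det(A) = a₁₁M₁₁ - a₁₂M₁₂ + a₁₃M₁₃ - a₁₄M₁₄

M₁₁ = det[[-4, -1, -5]; [-4, -1, -3]; [0, -3, 4]]
  = (-4)·((-1)(4) - (-3)(-3)) - (-1)·((-4)(4) - (-3)(0)) + (-5)·((-4)(-3) - (-1)(0))
  = (-4)(-13) - (-1)(-16) + (-5)(12)
  = -24
M₁₂ = det[[-4, -1, -5]; [-2, -1, -3]; [-4, -3, 4]]
  = (-4)·((-1)(4) - (-3)(-3)) - (-1)·((-2)(4) - (-3)(-4)) + (-5)·((-2)(-3) - (-1)(-4))
  = (-4)(-13) - (-1)(-20) + (-5)(2)
  = 22
M₁₃ = det[[-4, -4, -5]; [-2, -4, -3]; [-4, 0, 4]]
  = (-4)·((-4)(4) - (-3)(0)) - (-4)·((-2)(4) - (-3)(-4)) + (-5)·((-2)(0) - (-4)(-4))
  = (-4)(-16) - (-4)(-20) + (-5)(-16)
  = 64
M₁₄ = det[[-4, -4, -1]; [-2, -4, -1]; [-4, 0, -3]]
  = (-4)·((-4)(-3) - (-1)(0)) - (-4)·((-2)(-3) - (-1)(-4)) + (-1)·((-2)(0) - (-4)(-4))
  = (-4)(12) - (-4)(2) + (-1)(-16)
  = -24

det(A) = (-1)(-24) - (3)(22) + (2)(64) - (3)(-24) = 158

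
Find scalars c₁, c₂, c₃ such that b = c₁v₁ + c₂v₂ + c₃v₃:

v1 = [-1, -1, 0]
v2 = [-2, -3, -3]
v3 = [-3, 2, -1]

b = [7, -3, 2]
c1 = -1, c2 = 0, c3 = -2

b = -1·v1 + 0·v2 + -2·v3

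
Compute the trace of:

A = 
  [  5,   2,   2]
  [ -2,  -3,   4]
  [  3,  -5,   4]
6

tr(A) = 5 + -3 + 4 = 6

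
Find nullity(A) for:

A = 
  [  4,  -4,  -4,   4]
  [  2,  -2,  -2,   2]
nullity(A) = 3

Row reduce:
R2 → R2 - (1/2)·R1
REF = 
  [  4,  -4,  -4,   4]
  [  0,   0,   0,   0]
Pivot columns: 1 → 1 pivot.
rank(A) = 1, so nullity(A) = 4 - 1 = 3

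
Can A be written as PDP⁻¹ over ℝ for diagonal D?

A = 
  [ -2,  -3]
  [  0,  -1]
Yes

tr(A) = -3, det(A) = 2
Characteristic polynomial: λ² - tr(A)λ + det(A) = λ² + 3λ + 2
λ² + 3λ + 2 = (λ + 2)(λ + 1)
Eigenvalues: -1, -2
λ=-2: alg. mult. = 1, geom. mult. = 2 - rank(A - (-2)I) = 2 - 1 = 1
λ=-1: alg. mult. = 1, geom. mult. = 2 - rank(A - (-1)I) = 2 - 1 = 1
Sum of geometric multiplicities equals n, so A has n independent eigenvectors.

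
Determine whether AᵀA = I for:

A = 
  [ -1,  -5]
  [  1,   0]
No

AᵀA = 
  [  2,   5]
  [  5,  25]
≠ I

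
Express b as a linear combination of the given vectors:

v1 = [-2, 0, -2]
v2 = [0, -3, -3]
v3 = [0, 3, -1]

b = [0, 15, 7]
c1 = 0, c2 = -3, c3 = 2

b = 0·v1 + -3·v2 + 2·v3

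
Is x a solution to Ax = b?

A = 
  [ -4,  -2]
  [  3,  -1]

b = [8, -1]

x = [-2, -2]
No

Ax = [12, -4] ≠ b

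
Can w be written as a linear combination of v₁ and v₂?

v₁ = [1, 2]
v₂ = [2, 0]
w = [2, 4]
Yes

Form the augmented matrix and row-reduce:
[v₁|v₂|w] = 
  [  1,   2,   2]
  [  2,   0,   4]
R2 → R2 - (2)·R1
REF = 
  [  1,   2,   2]
  [  0,  -4,   0]

No row of the form [0 0 | nonzero], so the system is consistent. Back-substitution gives c₁ = 2, c₂ = 0: w = (2)·v₁ + (0)·v₂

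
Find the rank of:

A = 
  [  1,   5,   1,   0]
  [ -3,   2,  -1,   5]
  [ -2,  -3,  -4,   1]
rank(A) = 3

Row reduce:
R2 → R2 + (3)·R1
R3 → R3 + (2)·R1
R3 → R3 - (7/17)·R2
REF = 
  [     1,      5,      1,      0]
  [     0,     17,      2,      5]
  [     0,      0, -48/17, -18/17]
Pivot columns: 1, 2, 3 → 3 pivots.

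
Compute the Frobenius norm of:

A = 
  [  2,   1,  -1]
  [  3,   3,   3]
||A||_F = 5.745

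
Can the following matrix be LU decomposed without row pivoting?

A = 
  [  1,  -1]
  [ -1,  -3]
Yes.
A[1,1] = 1 ≠ 0, so Gaussian elimination proceeds without a row swap: multiplier ℓ₂₁ = (-1)/(1) = -1, and U[2,2] = -3 - (-1)(-1) = -4.
L = 
  [  1,   0]
  [ -1,   1]
U = 
  [  1,  -1]
  [  0,  -4]
Check row 2 of LU: [(-1)(1), (-1)(-1) + (-4)] = [-1, -3] = row 2 of A ✓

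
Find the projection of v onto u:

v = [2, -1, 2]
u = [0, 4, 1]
proj_u(v) = [0, -8/17, -2/17]

v·u = (2)(0) + (-1)(4) + (2)(1) = -2
u·u = (0)² + (4)² + (1)² = 17
proj_u(v) = (v·u / u·u) × u = (-2/17) × u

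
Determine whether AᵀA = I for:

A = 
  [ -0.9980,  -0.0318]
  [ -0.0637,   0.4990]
No

AᵀA = 
  [  1.0001,   0]
  [  0,   0.2500]
≠ I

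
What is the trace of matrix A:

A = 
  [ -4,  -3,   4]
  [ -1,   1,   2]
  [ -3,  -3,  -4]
-7

tr(A) = -4 + 1 + -4 = -7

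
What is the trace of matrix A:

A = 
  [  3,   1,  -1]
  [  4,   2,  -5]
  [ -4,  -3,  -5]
0

tr(A) = 3 + 2 + -5 = 0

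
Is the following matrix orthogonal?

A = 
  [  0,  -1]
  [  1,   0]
Yes

AᵀA = 
  [  1,   0]
  [  0,   1]
= I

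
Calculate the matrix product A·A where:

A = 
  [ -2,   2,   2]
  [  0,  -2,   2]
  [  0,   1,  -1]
A² = A·A:
A²[1,1] = (-2)(-2) + (2)(0) + (2)(0) = 4
A²[1,2] = (-2)(2) + (2)(-2) + (2)(1) = -6
A²[1,3] = (-2)(2) + (2)(2) + (2)(-1) = -2
A²[2,1] = (0)(-2) + (-2)(0) + (2)(0) = 0
A²[2,2] = (0)(2) + (-2)(-2) + (2)(1) = 6
A²[2,3] = (0)(2) + (-2)(2) + (2)(-1) = -6
A²[3,1] = (0)(-2) + (1)(0) + (-1)(0) = 0
A²[3,2] = (0)(2) + (1)(-2) + (-1)(1) = -3
A²[3,3] = (0)(2) + (1)(2) + (-1)(-1) = 3
A² = 
  [  4,  -6,  -2]
  [  0,   6,  -6]
  [  0,  -3,   3]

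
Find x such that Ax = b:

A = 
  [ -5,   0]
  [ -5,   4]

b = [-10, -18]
Row reduce the augmented matrix [A|b]:
R2 → R2 - (1)·R1
REF = 
  [ -5,   0, -10]
  [  0,   4,  -8]

Back-substitution:
x₂ = (-8) / 4 = -2
x₁ = (-10 - (0)(-2)) / (-5) = 2

x = [2, -2]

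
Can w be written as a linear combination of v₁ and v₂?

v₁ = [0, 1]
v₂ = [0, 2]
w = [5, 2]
No

Form the augmented matrix and row-reduce:
[v₁|v₂|w] = 
  [  0,   0,   5]
  [  1,   2,   2]
Swap R1 ↔ R2
REF = 
  [  1,   2,   2]
  [  0,   0,   5]

Row 2 reads [0 0 | 5], i.e. 0 = 5, so the system is inconsistent and w ∉ span{v₁, v₂}.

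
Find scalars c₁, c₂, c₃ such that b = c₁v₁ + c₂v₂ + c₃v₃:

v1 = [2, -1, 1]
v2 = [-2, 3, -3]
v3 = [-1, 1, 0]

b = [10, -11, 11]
c1 = 2, c2 = -3, c3 = 0

b = 2·v1 + -3·v2 + 0·v3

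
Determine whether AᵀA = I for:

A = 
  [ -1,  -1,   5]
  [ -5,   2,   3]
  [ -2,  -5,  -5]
No

AᵀA = 
  [ 30,   1, -10]
  [  1,  30,  26]
  [-10,  26,  59]
≠ I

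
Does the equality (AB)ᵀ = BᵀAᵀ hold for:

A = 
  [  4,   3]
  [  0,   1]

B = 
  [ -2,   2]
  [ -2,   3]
Yes

(AB)ᵀ = 
  [-14,  -2]
  [ 17,   3]

BᵀAᵀ = 
  [-14,  -2]
  [ 17,   3]

Both sides are equal — this is the standard identity (AB)ᵀ = BᵀAᵀ, which holds for all A, B.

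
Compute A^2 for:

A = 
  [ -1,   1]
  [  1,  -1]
A² = A·A:
A²[1,1] = (-1)(-1) + (1)(1) = 2
A²[1,2] = (-1)(1) + (1)(-1) = -2
A²[2,1] = (1)(-1) + (-1)(1) = -2
A²[2,2] = (1)(1) + (-1)(-1) = 2
A² = 
  [  2,  -2]
  [ -2,   2]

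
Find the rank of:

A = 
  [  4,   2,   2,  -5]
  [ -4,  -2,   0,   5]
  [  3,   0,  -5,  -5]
Row reduce:
R2 → R2 + (1)·R1
R3 → R3 - (3/4)·R1
Swap R2 ↔ R3
REF = 
  [    4,     2,     2,    -5]
  [    0,  -3/2, -13/2,  -5/4]
  [    0,     0,     2,     0]
Pivot columns: 1, 2, 3 → 3 pivots.

rank(A) = 3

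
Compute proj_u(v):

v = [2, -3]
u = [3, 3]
proj_u(v) = [-1/2, -1/2]

v·u = (2)(3) + (-3)(3) = -3
u·u = (3)² + (3)² = 18
proj_u(v) = (v·u / u·u) × u = (-3/18) × u = (-1/6) × u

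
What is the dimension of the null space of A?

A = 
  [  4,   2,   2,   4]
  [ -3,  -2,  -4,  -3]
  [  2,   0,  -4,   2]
nullity(A) = 2

Row reduce:
R2 → R2 + (3/4)·R1
R3 → R3 - (1/2)·R1
R3 → R3 - (2)·R2
REF = 
  [   4,    2,    2,    4]
  [   0, -1/2, -5/2,    0]
  [   0,    0,    0,    0]
Pivot columns: 1, 2 → 2 pivots.
rank(A) = 2, so nullity(A) = 4 - 2 = 2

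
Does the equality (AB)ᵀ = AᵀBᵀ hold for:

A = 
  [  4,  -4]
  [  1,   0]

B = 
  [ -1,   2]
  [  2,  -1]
No

(AB)ᵀ = 
  [-12,  -1]
  [ 12,   2]

AᵀBᵀ = 
  [ -2,   7]
  [  4,  -8]

The two matrices differ, so (AB)ᵀ ≠ AᵀBᵀ in general. The correct identity is (AB)ᵀ = BᵀAᵀ.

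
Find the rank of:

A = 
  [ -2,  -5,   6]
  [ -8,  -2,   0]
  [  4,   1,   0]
Row reduce:
R2 → R2 - (4)·R1
R3 → R3 + (2)·R1
R3 → R3 + (1/2)·R2
REF = 
  [ -2,  -5,   6]
  [  0,  18, -24]
  [  0,   0,   0]
Pivot columns: 1, 2 → 2 pivots.

rank(A) = 2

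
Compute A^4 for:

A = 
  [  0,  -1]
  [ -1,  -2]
A^4 = 
  [  5,  12]
  [ 12,  29]

A² = A·A:
A²[1,1] = (0)(0) + (-1)(-1) = 1
A²[1,2] = (0)(-1) + (-1)(-2) = 2
A²[2,1] = (-1)(0) + (-2)(-1) = 2
A²[2,2] = (-1)(-1) + (-2)(-2) = 5
A² = 
  [  1,   2]
  [  2,   5]

A^3 = A^2·A:
A^3[1,1] = (1)(0) + (2)(-1) = -2
A^3[1,2] = (1)(-1) + (2)(-2) = -5
A^3[2,1] = (2)(0) + (5)(-1) = -5
A^3[2,2] = (2)(-1) + (5)(-2) = -12
A^3 = 
  [ -2,  -5]
  [ -5, -12]

A^4 = A^3·A:
A^4[1,1] = (-2)(0) + (-5)(-1) = 5
A^4[1,2] = (-2)(-1) + (-5)(-2) = 12
A^4[2,1] = (-5)(0) + (-12)(-1) = 12
A^4[2,2] = (-5)(-1) + (-12)(-2) = 29
A^4 = 
  [  5,  12]
  [ 12,  29]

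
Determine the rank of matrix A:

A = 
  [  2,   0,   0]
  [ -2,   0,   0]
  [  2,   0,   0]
rank(A) = 1

Row reduce:
R2 → R2 + (1)·R1
R3 → R3 - (1)·R1
REF = 
  [  2,   0,   0]
  [  0,   0,   0]
  [  0,   0,   0]
Pivot columns: 1 → 1 pivot.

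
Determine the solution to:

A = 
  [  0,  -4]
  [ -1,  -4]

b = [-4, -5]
Row reduce the augmented matrix [A|b]:
Swap R1 ↔ R2
REF = 
  [ -1,  -4,  -5]
  [  0,  -4,  -4]

Back-substitution:
x₂ = (-4) / (-4) = 1
x₁ = (-5 - (-4)(1)) / (-1) = 1

x = [1, 1]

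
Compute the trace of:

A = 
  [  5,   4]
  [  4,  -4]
1

tr(A) = 5 + -4 = 1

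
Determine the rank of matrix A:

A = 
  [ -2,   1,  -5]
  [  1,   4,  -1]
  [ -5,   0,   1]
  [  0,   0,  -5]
Row reduce:
R2 → R2 + (1/2)·R1
R3 → R3 - (5/2)·R1
R3 → R3 + (5/9)·R2
R4 → R4 + (45/104)·R3
REF = 
  [   -2,     1,    -5]
  [    0,   9/2,  -7/2]
  [    0,     0, 104/9]
  [    0,     0,     0]
Pivot columns: 1, 2, 3 → 3 pivots.

rank(A) = 3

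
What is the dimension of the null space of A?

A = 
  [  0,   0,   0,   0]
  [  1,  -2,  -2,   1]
nullity(A) = 3

Row reduce:
Swap R1 ↔ R2
REF = 
  [  1,  -2,  -2,   1]
  [  0,   0,   0,   0]
Pivot columns: 1 → 1 pivot.
rank(A) = 1, so nullity(A) = 4 - 1 = 3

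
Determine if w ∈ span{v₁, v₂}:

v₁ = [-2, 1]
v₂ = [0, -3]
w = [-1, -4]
Yes

Form the augmented matrix and row-reduce:
[v₁|v₂|w] = 
  [ -2,   0,  -1]
  [  1,  -3,  -4]
R2 → R2 + (1/2)·R1
REF = 
  [  -2,    0,   -1]
  [   0,   -3, -9/2]

No row of the form [0 0 | nonzero], so the system is consistent. Back-substitution gives c₁ = 1/2, c₂ = 3/2: w = (1/2)·v₁ + (3/2)·v₂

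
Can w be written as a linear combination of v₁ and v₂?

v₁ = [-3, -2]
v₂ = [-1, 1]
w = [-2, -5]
Yes

Form the augmented matrix and row-reduce:
[v₁|v₂|w] = 
  [ -3,  -1,  -2]
  [ -2,   1,  -5]
R2 → R2 - (2/3)·R1
REF = 
  [   -3,    -1,    -2]
  [    0,   5/3, -11/3]

No row of the form [0 0 | nonzero], so the system is consistent. Back-substitution gives c₁ = 7/5, c₂ = -11/5: w = (7/5)·v₁ + (-11/5)·v₂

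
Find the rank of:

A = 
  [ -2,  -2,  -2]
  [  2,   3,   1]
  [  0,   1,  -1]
Row reduce:
R2 → R2 + (1)·R1
R3 → R3 - (1)·R2
REF = 
  [ -2,  -2,  -2]
  [  0,   1,  -1]
  [  0,   0,   0]
Pivot columns: 1, 2 → 2 pivots.

rank(A) = 2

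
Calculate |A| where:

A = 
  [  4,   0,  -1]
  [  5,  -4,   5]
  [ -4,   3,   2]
-91

Cofactor expansion along row 1:
det(A) = (4)·((-4)(2) - (5)(3)) - (0)·((5)(2) - (5)(-4)) + (-1)·((5)(3) - (-4)(-4))
  = (4)(-23) - (0)(30) + (-1)(-1)
  = -91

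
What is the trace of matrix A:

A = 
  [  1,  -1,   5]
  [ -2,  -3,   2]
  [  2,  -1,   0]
-2

tr(A) = 1 + -3 + 0 = -2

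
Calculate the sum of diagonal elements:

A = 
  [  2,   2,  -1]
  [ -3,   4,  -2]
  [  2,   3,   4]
10

tr(A) = 2 + 4 + 4 = 10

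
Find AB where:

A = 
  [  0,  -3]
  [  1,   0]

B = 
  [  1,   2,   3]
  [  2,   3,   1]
A is 2×2 and B is 2×3, so AB is 2×3. Each entry is (row of A)·(column of B):
AB[1,1] = (0)(1) + (-3)(2) = -6
AB[1,2] = (0)(2) + (-3)(3) = -9
AB[1,3] = (0)(3) + (-3)(1) = -3
AB[2,1] = (1)(1) + (0)(2) = 1
AB[2,2] = (1)(2) + (0)(3) = 2
AB[2,3] = (1)(3) + (0)(1) = 3

AB = 
  [ -6,  -9,  -3]
  [  1,   2,   3]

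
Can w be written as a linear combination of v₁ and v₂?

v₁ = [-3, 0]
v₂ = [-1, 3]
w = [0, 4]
Yes

Form the augmented matrix and row-reduce:
[v₁|v₂|w] = 
  [ -3,  -1,   0]
  [  0,   3,   4]
(already in echelon form — no row operations needed)

No row of the form [0 0 | nonzero], so the system is consistent. Back-substitution gives c₁ = -4/9, c₂ = 4/3: w = (-4/9)·v₁ + (4/3)·v₂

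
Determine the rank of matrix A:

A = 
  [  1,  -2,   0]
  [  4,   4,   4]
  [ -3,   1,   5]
Row reduce:
R2 → R2 - (4)·R1
R3 → R3 + (3)·R1
R3 → R3 + (5/12)·R2
REF = 
  [   1,   -2,    0]
  [   0,   12,    4]
  [   0,    0, 20/3]
Pivot columns: 1, 2, 3 → 3 pivots.

rank(A) = 3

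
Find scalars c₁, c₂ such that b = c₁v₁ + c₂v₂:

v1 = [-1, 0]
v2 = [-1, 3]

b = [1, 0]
c1 = -1, c2 = 0

b = -1·v1 + 0·v2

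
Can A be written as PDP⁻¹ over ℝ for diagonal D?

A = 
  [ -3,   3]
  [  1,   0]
Yes

tr(A) = -3, det(A) = -3
Characteristic polynomial: λ² - tr(A)λ + det(A) = λ² + 3λ - 3
λ² + 3λ - 3 = 0  ⇒  λ = (-3 ± √((3)² - 4·(-3)))/2 = (-3 ± √(21))/2
  = (-3 + √21)/2,  (-3 - √21)/2
Eigenvalues: (-3 + √21)/2, (-3 - √21)/2  (≈ 0.7913, -3.791)
The two irrational eigenvalues are distinct (simple), so each has alg. mult. = geom. mult. = 1.
Sum of geometric multiplicities equals n, so A has n independent eigenvectors.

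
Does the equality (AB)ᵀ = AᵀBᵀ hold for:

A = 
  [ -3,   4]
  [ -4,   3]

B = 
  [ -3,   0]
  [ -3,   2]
No

(AB)ᵀ = 
  [ -3,   3]
  [  8,   6]

AᵀBᵀ = 
  [  9,   1]
  [-12,  -6]

The two matrices differ, so (AB)ᵀ ≠ AᵀBᵀ in general. The correct identity is (AB)ᵀ = BᵀAᵀ.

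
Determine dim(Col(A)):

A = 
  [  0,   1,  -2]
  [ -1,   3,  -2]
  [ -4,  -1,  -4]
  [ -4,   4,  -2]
Row reduce:
Swap R1 ↔ R2
R3 → R3 - (4)·R1
R4 → R4 - (4)·R1
R3 → R3 + (13)·R2
R4 → R4 + (8)·R2
R4 → R4 - (5/11)·R3
REF = 
  [ -1,   3,  -2]
  [  0,   1,  -2]
  [  0,   0, -22]
  [  0,   0,   0]
Pivot columns: 1, 2, 3 → 3 pivots.
dim(Col(A)) = number of pivot columns = 3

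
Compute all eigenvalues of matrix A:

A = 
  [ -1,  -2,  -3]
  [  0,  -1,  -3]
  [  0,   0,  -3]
λ = -1, -1, -3

Characteristic polynomial: det(λI - A) = λ³ + 5λ² + 7λ + 3
Testing integer divisors of the constant term: p(-1) = 0, so (λ + 1) is a factor:
p(λ) = (λ + 1)(λ² + 4λ + 3)
λ² + 4λ + 3 = (λ + 3)(λ + 1)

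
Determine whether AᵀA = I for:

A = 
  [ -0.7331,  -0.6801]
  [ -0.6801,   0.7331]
Yes

AᵀA = 
  [  1,   0]
  [  0,   1]
≈ I (equal to I up to the 4-dp rounding of the entries)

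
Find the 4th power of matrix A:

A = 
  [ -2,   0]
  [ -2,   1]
A^4 = 
  [ 16,   0]
  [ 10,   1]

A² = A·A:
A²[1,1] = (-2)(-2) + (0)(-2) = 4
A²[1,2] = (-2)(0) + (0)(1) = 0
A²[2,1] = (-2)(-2) + (1)(-2) = 2
A²[2,2] = (-2)(0) + (1)(1) = 1
A² = 
  [  4,   0]
  [  2,   1]

A^3 = A^2·A:
A^3[1,1] = (4)(-2) + (0)(-2) = -8
A^3[1,2] = (4)(0) + (0)(1) = 0
A^3[2,1] = (2)(-2) + (1)(-2) = -6
A^3[2,2] = (2)(0) + (1)(1) = 1
A^3 = 
  [ -8,   0]
  [ -6,   1]

A^4 = A^3·A:
A^4[1,1] = (-8)(-2) + (0)(-2) = 16
A^4[1,2] = (-8)(0) + (0)(1) = 0
A^4[2,1] = (-6)(-2) + (1)(-2) = 10
A^4[2,2] = (-6)(0) + (1)(1) = 1
A^4 = 
  [ 16,   0]
  [ 10,   1]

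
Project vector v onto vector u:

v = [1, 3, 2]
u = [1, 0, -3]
v·u = (1)(1) + (3)(0) + (2)(-3) = -5
u·u = (1)² + (0)² + (-3)² = 10
proj_u(v) = (v·u / u·u) × u = (-5/10) × u = (-1/2) × u

proj_u(v) = [-1/2, 0, 3/2]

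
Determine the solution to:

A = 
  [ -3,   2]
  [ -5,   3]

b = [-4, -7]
x = [2, 1]

Row reduce the augmented matrix [A|b]:
R2 → R2 - (5/3)·R1
REF = 
  [  -3,    2,   -4]
  [   0, -1/3, -1/3]

Back-substitution:
x₂ = (-1/3) / (-1/3) = 1
x₁ = (-4 - (2)(1)) / (-3) = 2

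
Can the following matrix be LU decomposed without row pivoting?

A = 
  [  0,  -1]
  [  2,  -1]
No.
A[1,1] = 0 but A[2,1] = 2 ≠ 0. Any LU with L unit lower triangular has (LU)[1,1] = U[1,1] and (LU)[2,1] = L[2,1]·U[1,1]; matching A forces U[1,1] = 0, which then forces (LU)[2,1] = 0 ≠ 2. A row swap (pivoting) is required.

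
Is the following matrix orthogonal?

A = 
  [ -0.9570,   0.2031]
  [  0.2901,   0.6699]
No

AᵀA = 
  [  1,   0]
  [  0,   0.4900]
≠ I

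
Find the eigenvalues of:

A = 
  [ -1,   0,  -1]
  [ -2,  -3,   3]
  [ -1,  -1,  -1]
Characteristic polynomial: det(λI - A) = λ³ + 5λ² + 9λ + 5
Testing integer divisors of the constant term: p(-1) = 0, so (λ + 1) is a factor:
p(λ) = (λ + 1)(λ² + 4λ + 5)
λ² + 4λ + 5 = 0  ⇒  λ = (-4 ± √((4)² - 4·(5)))/2 = (-4 ± √(-4))/2
  = -2 + i,  -2 - i

λ = -1, -2 + i, -2 - i  (≈ -1, -2 + 1i, -2 - 1i)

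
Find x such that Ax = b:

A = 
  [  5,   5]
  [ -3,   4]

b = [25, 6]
Row reduce the augmented matrix [A|b]:
R2 → R2 + (3/5)·R1
REF = 
  [  5,   5,  25]
  [  0,   7,  21]

Back-substitution:
x₂ = 21 / 7 = 3
x₁ = (25 - (5)(3)) / 5 = 2

x = [2, 3]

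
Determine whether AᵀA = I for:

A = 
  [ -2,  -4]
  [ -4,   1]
No

AᵀA = 
  [ 20,   4]
  [  4,  17]
≠ I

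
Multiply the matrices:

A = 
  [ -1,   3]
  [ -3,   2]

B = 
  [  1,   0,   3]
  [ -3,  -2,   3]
A is 2×2 and B is 2×3, so AB is 2×3. Each entry is (row of A)·(column of B):
AB[1,1] = (-1)(1) + (3)(-3) = -10
AB[1,2] = (-1)(0) + (3)(-2) = -6
AB[1,3] = (-1)(3) + (3)(3) = 6
AB[2,1] = (-3)(1) + (2)(-3) = -9
AB[2,2] = (-3)(0) + (2)(-2) = -4
AB[2,3] = (-3)(3) + (2)(3) = -3

AB = 
  [-10,  -6,   6]
  [ -9,  -4,  -3]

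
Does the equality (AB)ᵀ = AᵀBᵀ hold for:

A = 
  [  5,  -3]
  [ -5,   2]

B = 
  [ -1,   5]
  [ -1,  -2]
No

(AB)ᵀ = 
  [ -2,   3]
  [ 31, -29]

AᵀBᵀ = 
  [-30,   5]
  [ 13,  -1]

The two matrices differ, so (AB)ᵀ ≠ AᵀBᵀ in general. The correct identity is (AB)ᵀ = BᵀAᵀ.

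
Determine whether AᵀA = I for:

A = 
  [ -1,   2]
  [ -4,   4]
No

AᵀA = 
  [ 17, -18]
  [-18,  20]
≠ I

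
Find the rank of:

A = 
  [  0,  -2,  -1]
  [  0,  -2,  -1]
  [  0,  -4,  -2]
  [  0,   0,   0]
rank(A) = 1

Row reduce:
R2 → R2 - (1)·R1
R3 → R3 - (2)·R1
REF = 
  [  0,  -2,  -1]
  [  0,   0,   0]
  [  0,   0,   0]
  [  0,   0,   0]
Pivot columns: 2 → 1 pivot.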